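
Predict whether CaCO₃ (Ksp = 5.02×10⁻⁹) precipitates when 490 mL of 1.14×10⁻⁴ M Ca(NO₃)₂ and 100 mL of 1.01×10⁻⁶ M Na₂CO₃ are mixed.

The combined volume is 590 mL.
[Ca²⁺] = (1.14×10⁻⁴)(490)/590 = 9.47×10⁻⁵ M
[CO₃²⁻] = (1.01×10⁻⁶)(100)/590 = 1.71×10⁻⁷ M
Q = [Ca²⁺][CO₃²⁻] = 1.62×10⁻¹¹
Q < Ksp (1.62×10⁻¹¹ vs 5.02×10⁻⁹); the solution remains unsaturated and no precipitate forms.

No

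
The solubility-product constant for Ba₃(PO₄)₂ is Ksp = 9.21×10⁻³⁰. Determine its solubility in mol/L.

Ba₃(PO₄)₂(s) ⇌ 3 Ba²⁺(aq) + 2 PO₄³⁻(aq)
With molar solubility s: [Ba²⁺] = 3s, [PO₄³⁻] = 2s.
Ksp = [Ba²⁺]^3[PO₄³⁻]^2 = (3s)^3 · (2s)^2 = 108s^5
108s^5 = 9.21×10⁻³⁰  ⇒  s^5 = 8.53×10⁻³²
s = 6.11×10⁻⁷ M

6.11×10⁻⁷ M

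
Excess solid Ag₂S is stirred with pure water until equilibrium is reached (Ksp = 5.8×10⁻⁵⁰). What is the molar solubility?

Ag₂S(s) ⇌ 2 Ag⁺(aq) + S²⁻(aq)
If s mol/L of Ag₂S dissolves, [Ag⁺] = 2s and [S²⁻] = s.
Ksp = [Ag⁺]^2[S²⁻] = (2s)^2 · s = 4s^3
4s^3 = 5.8×10⁻⁵⁰  ⇒  s^3 = 1.5×10⁻⁵⁰
s = 2.4×10⁻¹⁷ mol/L

2.4×10⁻¹⁷ M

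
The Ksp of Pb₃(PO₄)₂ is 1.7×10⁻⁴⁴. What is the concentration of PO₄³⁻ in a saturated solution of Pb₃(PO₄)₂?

1.4×10⁻⁹ M

Pb₃(PO₄)₂(s) ⇌ 3 Pb²⁺(aq) + 2 PO₄³⁻(aq)
With molar solubility s: [Pb²⁺] = 3s, [PO₄³⁻] = 2s.
Ksp = [Pb²⁺]^3[PO₄³⁻]^2 = (3s)^3 · (2s)^2 = 108s^5 = 1.7×10⁻⁴⁴
s = 6.9×10⁻¹⁰ M
[PO₄³⁻] = 2s = 1.4×10⁻⁹ M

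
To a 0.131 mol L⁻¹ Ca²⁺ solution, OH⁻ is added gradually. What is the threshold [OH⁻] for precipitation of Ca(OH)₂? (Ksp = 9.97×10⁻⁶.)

8.72×10⁻³ M

Precipitation of each salt begins when its ion product equals Ksp.
Ca(OH)₂(s) ⇌ Ca²⁺(aq) + 2 OH⁻(aq)
Ksp = [Ca²⁺][OH⁻]^2 = [OH⁻]^2(0.131)
[OH⁻]^2 = 9.97×10⁻⁶ / (0.131) = 7.61×10⁻⁵
[OH⁻] = 8.72×10⁻³ mol L⁻¹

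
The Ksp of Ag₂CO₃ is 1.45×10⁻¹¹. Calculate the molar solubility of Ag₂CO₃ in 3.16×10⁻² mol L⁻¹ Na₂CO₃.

Ag₂CO₃(s) ⇌ 2 Ag⁺(aq) + CO₃²⁻(aq)
The solution already contains CO₃²⁻ at 3.16×10⁻² mol L⁻¹. Let s be the molar solubility of Ag₂CO₃.
[CO₃²⁻] ≈ 3.16×10⁻² mol L⁻¹ (common ion dominates); [Ag⁺] = 2s.
Ksp = [Ag⁺]^2[CO₃²⁻] = (2s)^2(3.16×10⁻²)
(2s)^2 = 1.45×10⁻¹¹ / (3.16×10⁻²) = 4.59×10⁻¹⁰
s = 1.07×10⁻⁵ mol L⁻¹

1.07×10⁻⁵ M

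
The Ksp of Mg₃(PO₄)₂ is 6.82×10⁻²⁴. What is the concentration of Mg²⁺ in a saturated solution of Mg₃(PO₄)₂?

Mg₃(PO₄)₂(s) ⇌ 3 Mg²⁺(aq) + 2 PO₄³⁻(aq)
Call the molar solubility s, so that [Mg²⁺] = 3s and [PO₄³⁻] = 2s.
Ksp = [Mg²⁺]^3[PO₄³⁻]^2 = (3s)^3 · (2s)^2 = 108s^5 = 6.82×10⁻²⁴
s = 9.12×10⁻⁶ mol/L
[Mg²⁺] = 3s = 2.74×10⁻⁵ mol/L

2.74×10⁻⁵ M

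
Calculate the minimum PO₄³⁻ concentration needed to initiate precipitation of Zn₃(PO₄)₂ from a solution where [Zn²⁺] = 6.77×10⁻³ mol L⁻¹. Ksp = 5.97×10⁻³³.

Precipitation begins when Q = Ksp.
Zn₃(PO₄)₂(s) ⇌ 3 Zn²⁺(aq) + 2 PO₄³⁻(aq)
Ksp = [Zn²⁺]^3[PO₄³⁻]^2 = [PO₄³⁻]^2(6.77×10⁻³)^3
[PO₄³⁻]^2 = 5.97×10⁻³³ / (6.77×10⁻³)^3 = 1.92×10⁻²⁶
[PO₄³⁻] = 1.39×10⁻¹³ mol L⁻¹

1.39×10⁻¹³ M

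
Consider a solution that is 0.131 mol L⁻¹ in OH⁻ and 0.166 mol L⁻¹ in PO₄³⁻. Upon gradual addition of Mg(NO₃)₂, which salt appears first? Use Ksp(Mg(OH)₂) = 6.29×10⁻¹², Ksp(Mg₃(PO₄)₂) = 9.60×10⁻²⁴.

Each salt precipitates once Q = Ksp for that salt.
For Mg(OH)₂: [Mg²⁺] = (Ksp/[OH⁻]^2) = 3.67×10⁻¹⁰ mol L⁻¹
For Mg₃(PO₄)₂: [Mg²⁺] = (Ksp/[PO₄³⁻]^2)^(1/3) = 7.04×10⁻⁸ mol L⁻¹
The smaller threshold [Mg²⁺] is reached first, so Mg(OH)₂ precipitates first.

Mg(OH)₂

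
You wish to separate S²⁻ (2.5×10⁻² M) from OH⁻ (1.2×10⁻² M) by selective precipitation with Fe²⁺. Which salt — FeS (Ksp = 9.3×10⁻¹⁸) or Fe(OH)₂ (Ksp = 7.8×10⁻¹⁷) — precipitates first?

FeS

Each salt precipitates once Q = Ksp for that salt.
For FeS: [Fe²⁺] = (Ksp/[S²⁻]) = 3.7×10⁻¹⁶ M
For Fe(OH)₂: [Fe²⁺] = (Ksp/[OH⁻]^2) = 5.4×10⁻¹³ M
The smaller threshold [Fe²⁺] is reached first, so FeS precipitates first.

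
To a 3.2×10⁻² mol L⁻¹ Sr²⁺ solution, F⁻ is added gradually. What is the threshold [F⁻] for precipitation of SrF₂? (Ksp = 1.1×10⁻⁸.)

5.9×10⁻⁴ M

The threshold for precipitation is Q = Ksp.
SrF₂(s) ⇌ Sr²⁺(aq) + 2 F⁻(aq)
Ksp = [Sr²⁺][F⁻]^2 = [F⁻]^2(3.2×10⁻²)
[F⁻]^2 = 1.1×10⁻⁸ / (3.2×10⁻²) = 3.4×10⁻⁷
[F⁻] = 5.9×10⁻⁴ mol L⁻¹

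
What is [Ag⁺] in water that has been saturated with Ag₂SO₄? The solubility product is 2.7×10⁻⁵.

3.8×10⁻² M

Ag₂SO₄(s) ⇌ 2 Ag⁺(aq) + SO₄²⁻(aq)
For each mole of Ag₂SO₄ that dissolves per liter, [Ag⁺] = 2s and [SO₄²⁻] = s; let s denote this solubility.
Ksp = [Ag⁺]^2[SO₄²⁻] = (2s)^2 · s = 4s^3 = 2.7×10⁻⁵
s = 1.9×10⁻² mol L⁻¹
[Ag⁺] = 2s = 3.8×10⁻² mol L⁻¹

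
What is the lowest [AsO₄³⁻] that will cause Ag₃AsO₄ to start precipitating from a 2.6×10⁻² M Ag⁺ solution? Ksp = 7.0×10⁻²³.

The threshold for precipitation is Q = Ksp.
Ag₃AsO₄(s) ⇌ 3 Ag⁺(aq) + AsO₄³⁻(aq)
Ksp = [Ag⁺]^3[AsO₄³⁻] = [AsO₄³⁻](2.6×10⁻²)^3
[AsO₄³⁻] = 7.0×10⁻²³ / (2.6×10⁻²)^3 = 4.0×10⁻¹⁸
[AsO₄³⁻] = 4.0×10⁻¹⁸ M

4.0×10⁻¹⁸ M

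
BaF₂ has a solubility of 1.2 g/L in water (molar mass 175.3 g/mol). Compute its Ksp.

Ksp = 1.3×10⁻⁶

s = (1.2 g L⁻¹)/(175.3 g mol⁻¹) = 6.845×10⁻³ M
BaF₂(s) ⇌ Ba²⁺(aq) + 2 F⁻(aq)
With molar solubility s: [Ba²⁺] = s, [F⁻] = 2s.
Ksp = [Ba²⁺][F⁻]^2 = s · (2s)^2 = 4s^3
Ksp = 4 × (6.845×10⁻³)^3 = 1.3×10⁻⁶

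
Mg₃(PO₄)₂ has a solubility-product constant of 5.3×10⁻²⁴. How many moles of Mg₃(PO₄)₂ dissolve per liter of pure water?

8.7×10⁻⁶ M

Mg₃(PO₄)₂(s) ⇌ 3 Mg²⁺(aq) + 2 PO₄³⁻(aq)
If s mol/L of Mg₃(PO₄)₂ dissolves, [Mg²⁺] = 3s and [PO₄³⁻] = 2s.
Ksp = [Mg²⁺]^3[PO₄³⁻]^2 = (3s)^3 · (2s)^2 = 108s^5
108s^5 = 5.3×10⁻²⁴  ⇒  s^5 = 4.9×10⁻²⁶
s = 8.7×10⁻⁶ mol/L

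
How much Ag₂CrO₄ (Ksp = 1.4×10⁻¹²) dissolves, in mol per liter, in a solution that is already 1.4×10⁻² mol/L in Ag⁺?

7.1×10⁻⁹ M

Ag₂CrO₄(s) ⇌ 2 Ag⁺(aq) + CrO₄²⁻(aq)
Let s be the solubility of Ag₂CrO₄ here. The common ion gives [Ag⁺] ≈ 1.4×10⁻² mol/L, and [CrO₄²⁻] = s.
Ksp = [Ag⁺]^2[CrO₄²⁻] = (1.4×10⁻²)^2s
s = 1.4×10⁻¹² / (1.4×10⁻²)^2 = 7.1×10⁻⁹
s = 7.1×10⁻⁹ mol/L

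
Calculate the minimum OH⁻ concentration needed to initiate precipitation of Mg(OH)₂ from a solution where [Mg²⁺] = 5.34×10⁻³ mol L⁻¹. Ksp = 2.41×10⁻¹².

2.12×10⁻⁵ M

Each salt precipitates once Q = Ksp for that salt.
Mg(OH)₂(s) ⇌ Mg²⁺(aq) + 2 OH⁻(aq)
Ksp = [Mg²⁺][OH⁻]^2 = [OH⁻]^2(5.34×10⁻³)
[OH⁻]^2 = 2.41×10⁻¹² / (5.34×10⁻³) = 4.51×10⁻¹⁰
[OH⁻] = 2.12×10⁻⁵ mol L⁻¹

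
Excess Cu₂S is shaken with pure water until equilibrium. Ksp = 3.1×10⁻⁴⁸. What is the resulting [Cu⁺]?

1.8×10⁻¹⁶ M

Cu₂S(s) ⇌ 2 Cu⁺(aq) + S²⁻(aq)
If s mol/L of Cu₂S dissolves, [Cu⁺] = 2s and [S²⁻] = s.
Ksp = [Cu⁺]^2[S²⁻] = (2s)^2 · s = 4s^3 = 3.1×10⁻⁴⁸
s = 9.2×10⁻¹⁷ mol/L
[Cu⁺] = 2s = 1.8×10⁻¹⁶ mol/L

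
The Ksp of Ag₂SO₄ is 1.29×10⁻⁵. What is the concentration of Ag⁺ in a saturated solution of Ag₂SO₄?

2.95×10⁻² M

Ag₂SO₄(s) ⇌ 2 Ag⁺(aq) + SO₄²⁻(aq)
Let s be the molar solubility. Then [Ag⁺] = 2s and [SO₄²⁻] = s.
Ksp = [Ag⁺]^2[SO₄²⁻] = (2s)^2 · s = 4s^3 = 1.29×10⁻⁵
s = 1.48×10⁻² mol L⁻¹
[Ag⁺] = 2s = 2.95×10⁻² mol L⁻¹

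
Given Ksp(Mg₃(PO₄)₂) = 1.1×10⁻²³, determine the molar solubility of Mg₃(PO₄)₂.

Mg₃(PO₄)₂(s) ⇌ 3 Mg²⁺(aq) + 2 PO₄³⁻(aq)
If s mol/L of Mg₃(PO₄)₂ dissolves, [Mg²⁺] = 3s and [PO₄³⁻] = 2s.
Ksp = [Mg²⁺]^3[PO₄³⁻]^2 = (3s)^3 · (2s)^2 = 108s^5
108s^5 = 1.1×10⁻²³  ⇒  s^5 = 1.0×10⁻²⁵
s = (1.0×10⁻²⁵)^(1/5) = 1.0×10⁻⁵ mol L⁻¹

1.0×10⁻⁵ M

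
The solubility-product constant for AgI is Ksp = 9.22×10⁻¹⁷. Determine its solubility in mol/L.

9.60×10⁻⁹ M

AgI(s) ⇌ Ag⁺(aq) + I⁻(aq)
Call the molar solubility s, so that [Ag⁺] = s and [I⁻] = s.
Ksp = [Ag⁺][I⁻] = s · s = s^2
s^2 = 9.22×10⁻¹⁷
Taking the 2nd root, s = 9.60×10⁻⁹ mol/L.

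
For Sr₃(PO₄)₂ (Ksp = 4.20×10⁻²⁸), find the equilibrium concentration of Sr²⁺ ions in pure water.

Sr₃(PO₄)₂(s) ⇌ 3 Sr²⁺(aq) + 2 PO₄³⁻(aq)
Let s be the molar solubility. Then [Sr²⁺] = 3s and [PO₄³⁻] = 2s.
Ksp = [Sr²⁺]^3[PO₄³⁻]^2 = (3s)^3 · (2s)^2 = 108s^5 = 4.20×10⁻²⁸
s = 1.31×10⁻⁶ mol/L
[Sr²⁺] = 3s = 3.94×10⁻⁶ mol/L

3.94×10⁻⁶ M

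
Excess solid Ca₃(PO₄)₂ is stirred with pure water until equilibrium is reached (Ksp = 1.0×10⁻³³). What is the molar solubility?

Ca₃(PO₄)₂(s) ⇌ 3 Ca²⁺(aq) + 2 PO₄³⁻(aq)
Let s be the molar solubility. Then [Ca²⁺] = 3s and [PO₄³⁻] = 2s.
Ksp = [Ca²⁺]^3[PO₄³⁻]^2 = (3s)^3 · (2s)^2 = 108s^5
108s^5 = 1.0×10⁻³³  ⇒  s^5 = 9.3×10⁻³⁶
Taking the 5th root, s = 9.8×10⁻⁸ mol/L.

9.8×10⁻⁸ M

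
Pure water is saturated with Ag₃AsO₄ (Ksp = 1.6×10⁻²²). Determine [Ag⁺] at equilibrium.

4.7×10⁻⁶ M

Ag₃AsO₄(s) ⇌ 3 Ag⁺(aq) + AsO₄³⁻(aq)
Call the molar solubility s, so that [Ag⁺] = 3s and [AsO₄³⁻] = s.
Ksp = [Ag⁺]^3[AsO₄³⁻] = (3s)^3 · s = 27s^4 = 1.6×10⁻²²
s = 1.6×10⁻⁶ M
[Ag⁺] = 3s = 4.7×10⁻⁶ M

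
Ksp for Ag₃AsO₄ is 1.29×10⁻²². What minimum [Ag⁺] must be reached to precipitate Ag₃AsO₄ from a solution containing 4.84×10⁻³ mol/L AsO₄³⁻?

2.99×10⁻⁷ M

Each salt precipitates once Q = Ksp for that salt.
Ag₃AsO₄(s) ⇌ 3 Ag⁺(aq) + AsO₄³⁻(aq)
Ksp = [Ag⁺]^3[AsO₄³⁻] = [Ag⁺]^3(4.84×10⁻³)
[Ag⁺]^3 = 1.29×10⁻²² / (4.84×10⁻³) = 2.67×10⁻²⁰
[Ag⁺] = 2.99×10⁻⁷ mol/L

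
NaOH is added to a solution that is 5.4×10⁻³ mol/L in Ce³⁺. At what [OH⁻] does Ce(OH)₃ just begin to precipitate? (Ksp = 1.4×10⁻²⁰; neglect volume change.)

Precipitation begins when Q = Ksp.
Ce(OH)₃(s) ⇌ Ce³⁺(aq) + 3 OH⁻(aq)
Ksp = [Ce³⁺][OH⁻]^3 = [OH⁻]^3(5.4×10⁻³)
[OH⁻]^3 = 1.4×10⁻²⁰ / (5.4×10⁻³) = 2.6×10⁻¹⁸
[OH⁻] = 1.4×10⁻⁶ mol/L

1.4×10⁻⁶ M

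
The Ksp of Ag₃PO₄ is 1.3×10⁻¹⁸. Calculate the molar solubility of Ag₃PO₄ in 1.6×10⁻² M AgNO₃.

3.2×10⁻¹³ M

Ag₃PO₄(s) ⇌ 3 Ag⁺(aq) + PO₄³⁻(aq)
The solution already contains Ag⁺ at 1.6×10⁻² M. Let s be the molar solubility of Ag₃PO₄.
[Ag⁺] ≈ 1.6×10⁻² M (common ion dominates); [PO₄³⁻] = s.
Ksp = [Ag⁺]^3[PO₄³⁻] = (1.6×10⁻²)^3s
s = 1.3×10⁻¹⁸ / (1.6×10⁻²)^3 = 3.2×10⁻¹³
s = 3.2×10⁻¹³ M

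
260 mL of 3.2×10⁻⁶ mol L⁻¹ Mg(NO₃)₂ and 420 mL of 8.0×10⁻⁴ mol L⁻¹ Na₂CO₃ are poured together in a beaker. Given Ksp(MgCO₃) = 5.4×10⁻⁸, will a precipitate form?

The combined volume is 680 mL.
[Mg²⁺] = (3.2×10⁻⁶)(260)/680 = 1.2×10⁻⁶ mol L⁻¹
[CO₃²⁻] = (8.0×10⁻⁴)(420)/680 = 4.9×10⁻⁴ mol L⁻¹
Q = [Mg²⁺][CO₃²⁻] = 6.0×10⁻¹⁰
Q = 6.0×10⁻¹⁰ < Ksp = 5.4×10⁻⁸, so the solution is unsaturated and no precipitate forms.

No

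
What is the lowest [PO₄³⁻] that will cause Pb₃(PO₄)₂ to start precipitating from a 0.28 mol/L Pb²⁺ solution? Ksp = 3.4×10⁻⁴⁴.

1.2×10⁻²¹ M

Precipitation begins when Q = Ksp.
Pb₃(PO₄)₂(s) ⇌ 3 Pb²⁺(aq) + 2 PO₄³⁻(aq)
Ksp = [Pb²⁺]^3[PO₄³⁻]^2 = [PO₄³⁻]^2(0.28)^3
[PO₄³⁻]^2 = 3.4×10⁻⁴⁴ / (0.28)^3 = 1.5×10⁻⁴²
[PO₄³⁻] = 1.2×10⁻²¹ mol/L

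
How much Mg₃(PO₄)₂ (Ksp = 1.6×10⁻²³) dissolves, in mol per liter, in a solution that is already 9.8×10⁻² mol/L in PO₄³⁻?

4.0×10⁻⁸ M

Mg₃(PO₄)₂(s) ⇌ 3 Mg²⁺(aq) + 2 PO₄³⁻(aq)
The solution already contains PO₄³⁻ at 9.8×10⁻² mol/L. Let s be the molar solubility of Mg₃(PO₄)₂.
[PO₄³⁻] ≈ 9.8×10⁻² mol/L (common ion dominates); [Mg²⁺] = 3s.
Ksp = [Mg²⁺]^3[PO₄³⁻]^2 = (3s)^3(9.8×10⁻²)^2
(3s)^3 = 1.6×10⁻²³ / (9.8×10⁻²)^2 = 1.7×10⁻²¹
s = 4.0×10⁻⁸ mol/L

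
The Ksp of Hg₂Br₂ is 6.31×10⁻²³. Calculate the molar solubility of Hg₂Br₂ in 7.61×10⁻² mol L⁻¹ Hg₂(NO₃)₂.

Hg₂Br₂(s) ⇌ Hg₂²⁺(aq) + 2 Br⁻(aq)
The solution already contains Hg₂²⁺ at 7.61×10⁻² mol L⁻¹. Let s be the molar solubility of Hg₂Br₂.
[Hg₂²⁺] ≈ 7.61×10⁻² mol L⁻¹ (common ion dominates); [Br⁻] = 2s.
Ksp = [Hg₂²⁺][Br⁻]^2 = (7.61×10⁻²)(2s)^2
(2s)^2 = 6.31×10⁻²³ / (7.61×10⁻²) = 8.29×10⁻²²
s = 1.44×10⁻¹¹ mol L⁻¹

1.44×10⁻¹¹ M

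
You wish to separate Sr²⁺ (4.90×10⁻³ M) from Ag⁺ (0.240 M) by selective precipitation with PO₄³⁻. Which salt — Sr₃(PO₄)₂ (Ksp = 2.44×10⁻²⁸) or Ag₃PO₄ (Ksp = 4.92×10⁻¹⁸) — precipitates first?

Ag₃PO₄

Precipitation begins when Q = Ksp.
For Sr₃(PO₄)₂: [PO₄³⁻] = (Ksp/[Sr²⁺]^3)^(1/2) = 4.55×10⁻¹¹ M
For Ag₃PO₄: [PO₄³⁻] = (Ksp/[Ag⁺]^3) = 3.56×10⁻¹⁶ M
Ag₃PO₄ requires the lower [PO₄³⁻], so it precipitates first.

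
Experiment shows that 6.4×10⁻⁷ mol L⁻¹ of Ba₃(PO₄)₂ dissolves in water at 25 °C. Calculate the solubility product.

Ksp = 1.2×10⁻²⁹

Ba₃(PO₄)₂(s) ⇌ 3 Ba²⁺(aq) + 2 PO₄³⁻(aq)
With molar solubility s: [Ba²⁺] = 3s, [PO₄³⁻] = 2s.
Ksp = [Ba²⁺]^3[PO₄³⁻]^2 = (3s)^3 · (2s)^2 = 108s^5
Ksp = 108 × (6.4×10⁻⁷)^5 = 1.2×10⁻²⁹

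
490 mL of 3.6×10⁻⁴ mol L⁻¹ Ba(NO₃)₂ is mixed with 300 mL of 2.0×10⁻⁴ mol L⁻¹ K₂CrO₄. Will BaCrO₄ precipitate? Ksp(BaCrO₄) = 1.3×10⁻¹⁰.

Total volume after mixing = 490 + 300 = 790 mL.
[Ba²⁺] = (3.6×10⁻⁴)(490)/790 = 2.2×10⁻⁴ mol L⁻¹
[CrO₄²⁻] = (2.0×10⁻⁴)(300)/790 = 7.6×10⁻⁵ mol L⁻¹
Q = [Ba²⁺][CrO₄²⁻] = 1.7×10⁻⁸
Because Q > Ksp (1.7×10⁻⁸ vs 1.3×10⁻¹⁰), a precipitate of BaCrO₄ forms.

Yes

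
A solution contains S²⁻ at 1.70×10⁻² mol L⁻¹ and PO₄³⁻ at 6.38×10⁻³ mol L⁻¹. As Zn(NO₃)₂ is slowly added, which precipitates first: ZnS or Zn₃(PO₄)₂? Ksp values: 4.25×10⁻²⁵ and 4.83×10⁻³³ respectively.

ZnS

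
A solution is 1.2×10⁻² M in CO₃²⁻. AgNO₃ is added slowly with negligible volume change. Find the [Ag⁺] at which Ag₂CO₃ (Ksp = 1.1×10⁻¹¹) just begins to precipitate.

3.0×10⁻⁵ M

The threshold for precipitation is Q = Ksp.
Ag₂CO₃(s) ⇌ 2 Ag⁺(aq) + CO₃²⁻(aq)
Ksp = [Ag⁺]^2[CO₃²⁻] = [Ag⁺]^2(1.2×10⁻²)
[Ag⁺]^2 = 1.1×10⁻¹¹ / (1.2×10⁻²) = 9.2×10⁻¹⁰
[Ag⁺] = 3.0×10⁻⁵ M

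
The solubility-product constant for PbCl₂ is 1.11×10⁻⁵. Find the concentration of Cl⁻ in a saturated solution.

2.81×10⁻² M

PbCl₂(s) ⇌ Pb²⁺(aq) + 2 Cl⁻(aq)
If s mol/L of PbCl₂ dissolves, [Pb²⁺] = s and [Cl⁻] = 2s.
Ksp = [Pb²⁺][Cl⁻]^2 = s · (2s)^2 = 4s^3 = 1.11×10⁻⁵
s = 1.41×10⁻² mol L⁻¹
[Cl⁻] = 2s = 2.81×10⁻² mol L⁻¹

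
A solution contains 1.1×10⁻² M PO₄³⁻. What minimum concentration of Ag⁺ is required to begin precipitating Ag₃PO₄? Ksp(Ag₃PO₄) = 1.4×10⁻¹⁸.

5.0×10⁻⁶ M

A salt starts to precipitate once the ion product Q reaches its Ksp.
Ag₃PO₄(s) ⇌ 3 Ag⁺(aq) + PO₄³⁻(aq)
Ksp = [Ag⁺]^3[PO₄³⁻] = [Ag⁺]^3(1.1×10⁻²)
[Ag⁺]^3 = 1.4×10⁻¹⁸ / (1.1×10⁻²) = 1.3×10⁻¹⁶
[Ag⁺] = 5.0×10⁻⁶ M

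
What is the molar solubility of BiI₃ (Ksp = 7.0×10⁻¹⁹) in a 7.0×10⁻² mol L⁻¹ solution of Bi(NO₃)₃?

BiI₃(s) ⇌ Bi³⁺(aq) + 3 I⁻(aq)
Let s be the solubility of BiI₃ here. The common ion gives [Bi³⁺] ≈ 7.0×10⁻² mol L⁻¹, and [I⁻] = 3s.
Ksp = [Bi³⁺][I⁻]^3 = (7.0×10⁻²)(3s)^3
(3s)^3 = 7.0×10⁻¹⁹ / (7.0×10⁻²) = 1.0×10⁻¹⁷
s = 7.2×10⁻⁷ mol L⁻¹

7.2×10⁻⁷ M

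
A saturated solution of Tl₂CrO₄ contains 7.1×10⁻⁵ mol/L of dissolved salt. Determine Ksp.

Tl₂CrO₄(s) ⇌ 2 Tl⁺(aq) + CrO₄²⁻(aq)
If s mol/L of Tl₂CrO₄ dissolves, [Tl⁺] = 2s and [CrO₄²⁻] = s.
Ksp = [Tl⁺]^2[CrO₄²⁻] = (2s)^2 · s = 4s^3
Ksp = 4 × (7.1×10⁻⁵)^3 = 1.4×10⁻¹²

Ksp = 1.4×10⁻¹²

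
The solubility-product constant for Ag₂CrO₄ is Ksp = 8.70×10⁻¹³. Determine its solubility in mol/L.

6.01×10⁻⁵ M

Ag₂CrO₄(s) ⇌ 2 Ag⁺(aq) + CrO₄²⁻(aq)
Call the molar solubility s, so that [Ag⁺] = 2s and [CrO₄²⁻] = s.
Ksp = [Ag⁺]^2[CrO₄²⁻] = (2s)^2 · s = 4s^3
4s^3 = 8.70×10⁻¹³  ⇒  s^3 = 2.18×10⁻¹³
s = 6.01×10⁻⁵ mol/L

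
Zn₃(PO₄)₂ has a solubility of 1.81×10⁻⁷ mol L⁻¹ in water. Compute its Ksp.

Ksp = 2.10×10⁻³²

Zn₃(PO₄)₂(s) ⇌ 3 Zn²⁺(aq) + 2 PO₄³⁻(aq)
Call the molar solubility s, so that [Zn²⁺] = 3s and [PO₄³⁻] = 2s.
Ksp = [Zn²⁺]^3[PO₄³⁻]^2 = (3s)^3 · (2s)^2 = 108s^5
Ksp = 108 × (1.81×10⁻⁷)^5 = 2.10×10⁻³²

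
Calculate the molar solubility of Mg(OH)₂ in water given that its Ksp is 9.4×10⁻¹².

1.3×10⁻⁴ M

Mg(OH)₂(s) ⇌ Mg²⁺(aq) + 2 OH⁻(aq)
For each mole of Mg(OH)₂ that dissolves per liter, [Mg²⁺] = s and [OH⁻] = 2s; let s denote this solubility.
Ksp = [Mg²⁺][OH⁻]^2 = s · (2s)^2 = 4s^3
4s^3 = 9.4×10⁻¹²  ⇒  s^3 = 2.4×10⁻¹²
s = 1.3×10⁻⁴ mol L⁻¹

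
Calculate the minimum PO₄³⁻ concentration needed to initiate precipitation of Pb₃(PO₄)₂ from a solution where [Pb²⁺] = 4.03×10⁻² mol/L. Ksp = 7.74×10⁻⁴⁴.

3.44×10⁻²⁰ M

Each salt precipitates once Q = Ksp for that salt.
Pb₃(PO₄)₂(s) ⇌ 3 Pb²⁺(aq) + 2 PO₄³⁻(aq)
Ksp = [Pb²⁺]^3[PO₄³⁻]^2 = [PO₄³⁻]^2(4.03×10⁻²)^3
[PO₄³⁻]^2 = 7.74×10⁻⁴⁴ / (4.03×10⁻²)^3 = 1.18×10⁻³⁹
[PO₄³⁻] = 3.44×10⁻²⁰ mol/L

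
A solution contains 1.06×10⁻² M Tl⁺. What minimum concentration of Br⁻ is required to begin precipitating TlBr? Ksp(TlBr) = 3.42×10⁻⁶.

3.23×10⁻⁴ M

A salt starts to precipitate once the ion product Q reaches its Ksp.
TlBr(s) ⇌ Tl⁺(aq) + Br⁻(aq)
Ksp = [Tl⁺][Br⁻] = [Br⁻](1.06×10⁻²)
[Br⁻] = 3.42×10⁻⁶ / (1.06×10⁻²) = 3.23×10⁻⁴
[Br⁻] = 3.23×10⁻⁴ M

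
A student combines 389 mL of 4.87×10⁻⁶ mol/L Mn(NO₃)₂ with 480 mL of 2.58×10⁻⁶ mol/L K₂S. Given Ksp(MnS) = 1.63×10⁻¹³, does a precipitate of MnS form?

Yes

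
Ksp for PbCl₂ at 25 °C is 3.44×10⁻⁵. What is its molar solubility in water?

2.05×10⁻² M

PbCl₂(s) ⇌ Pb²⁺(aq) + 2 Cl⁻(aq)
Let s be the molar solubility. Then [Pb²⁺] = s and [Cl⁻] = 2s.
Ksp = [Pb²⁺][Cl⁻]^2 = s · (2s)^2 = 4s^3
4s^3 = 3.44×10⁻⁵  ⇒  s^3 = 8.60×10⁻⁶
Taking the 3rd root, s = 2.05×10⁻² M.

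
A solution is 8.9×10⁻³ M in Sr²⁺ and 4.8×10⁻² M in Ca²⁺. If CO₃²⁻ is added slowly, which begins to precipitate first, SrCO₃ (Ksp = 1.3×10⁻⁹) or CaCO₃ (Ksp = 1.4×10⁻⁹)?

CaCO₃

Precipitation begins when Q = Ksp.
For SrCO₃: [CO₃²⁻] = (Ksp/[Sr²⁺]) = 1.5×10⁻⁷ M
For CaCO₃: [CO₃²⁻] = (Ksp/[Ca²⁺]) = 2.9×10⁻⁸ M
The smaller threshold [CO₃²⁻] is reached first, so CaCO₃ precipitates first.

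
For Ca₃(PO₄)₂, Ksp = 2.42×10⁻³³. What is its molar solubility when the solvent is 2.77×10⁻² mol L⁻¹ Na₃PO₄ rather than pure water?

4.89×10⁻¹¹ M

Ca₃(PO₄)₂(s) ⇌ 3 Ca²⁺(aq) + 2 PO₄³⁻(aq)
PO₄³⁻ is already present at 2.77×10⁻² mol L⁻¹. If s mol/L of Ca₃(PO₄)₂ dissolves, [Ca²⁺] = 3s while [PO₄³⁻] ≈ 2.77×10⁻² mol L⁻¹.
Ksp = [Ca²⁺]^3[PO₄³⁻]^2 = (3s)^3(2.77×10⁻²)^2
(3s)^3 = 2.42×10⁻³³ / (2.77×10⁻²)^2 = 3.15×10⁻³⁰
s = 4.89×10⁻¹¹ mol L⁻¹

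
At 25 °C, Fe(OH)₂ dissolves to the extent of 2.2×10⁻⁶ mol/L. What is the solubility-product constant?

Fe(OH)₂(s) ⇌ Fe²⁺(aq) + 2 OH⁻(aq)
If s mol/L of Fe(OH)₂ dissolves, [Fe²⁺] = s and [OH⁻] = 2s.
Ksp = [Fe²⁺][OH⁻]^2 = s · (2s)^2 = 4s^3
Ksp = 4 × (2.2×10⁻⁶)^3 = 4.3×10⁻¹⁷

Ksp = 4.3×10⁻¹⁷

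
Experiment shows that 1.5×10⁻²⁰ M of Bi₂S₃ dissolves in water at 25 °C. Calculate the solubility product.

Ksp = 8.2×10⁻⁹⁸

Bi₂S₃(s) ⇌ 2 Bi³⁺(aq) + 3 S²⁻(aq)
Call the molar solubility s, so that [Bi³⁺] = 2s and [S²⁻] = 3s.
Ksp = [Bi³⁺]^2[S²⁻]^3 = (2s)^2 · (3s)^3 = 108s^5
Ksp = 108 × (1.5×10⁻²⁰)^5 = 8.2×10⁻⁹⁸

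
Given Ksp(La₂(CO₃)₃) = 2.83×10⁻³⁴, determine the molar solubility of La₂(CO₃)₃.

7.65×10⁻⁸ M

La₂(CO₃)₃(s) ⇌ 2 La³⁺(aq) + 3 CO₃²⁻(aq)
If s mol/L of La₂(CO₃)₃ dissolves, [La³⁺] = 2s and [CO₃²⁻] = 3s.
Ksp = [La³⁺]^2[CO₃²⁻]^3 = (2s)^2 · (3s)^3 = 108s^5
108s^5 = 2.83×10⁻³⁴  ⇒  s^5 = 2.62×10⁻³⁶
s = (2.62×10⁻³⁶)^(1/5) = 7.65×10⁻⁸ mol/L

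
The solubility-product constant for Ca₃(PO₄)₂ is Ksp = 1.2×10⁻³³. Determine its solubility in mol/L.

Ca₃(PO₄)₂(s) ⇌ 3 Ca²⁺(aq) + 2 PO₄³⁻(aq)
Let s be the molar solubility. Then [Ca²⁺] = 3s and [PO₄³⁻] = 2s.
Ksp = [Ca²⁺]^3[PO₄³⁻]^2 = (3s)^3 · (2s)^2 = 108s^5
108s^5 = 1.2×10⁻³³  ⇒  s^5 = 1.1×10⁻³⁵
s = 1.0×10⁻⁷ mol L⁻¹

1.0×10⁻⁷ M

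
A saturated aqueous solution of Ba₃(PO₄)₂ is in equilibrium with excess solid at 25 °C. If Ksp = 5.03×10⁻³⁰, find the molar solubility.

Ba₃(PO₄)₂(s) ⇌ 3 Ba²⁺(aq) + 2 PO₄³⁻(aq)
Let s be the molar solubility. Then [Ba²⁺] = 3s and [PO₄³⁻] = 2s.
Ksp = [Ba²⁺]^3[PO₄³⁻]^2 = (3s)^3 · (2s)^2 = 108s^5
108s^5 = 5.03×10⁻³⁰  ⇒  s^5 = 4.66×10⁻³²
Taking the 5th root, s = 5.42×10⁻⁷ M.

5.42×10⁻⁷ M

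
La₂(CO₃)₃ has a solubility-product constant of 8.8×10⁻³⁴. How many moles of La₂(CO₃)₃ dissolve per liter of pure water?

La₂(CO₃)₃(s) ⇌ 2 La³⁺(aq) + 3 CO₃²⁻(aq)
Let s be the molar solubility. Then [La³⁺] = 2s and [CO₃²⁻] = 3s.
Ksp = [La³⁺]^2[CO₃²⁻]^3 = (2s)^2 · (3s)^3 = 108s^5
108s^5 = 8.8×10⁻³⁴  ⇒  s^5 = 8.1×10⁻³⁶
s = (8.1×10⁻³⁶)^(1/5) = 9.6×10⁻⁸ M

9.6×10⁻⁸ M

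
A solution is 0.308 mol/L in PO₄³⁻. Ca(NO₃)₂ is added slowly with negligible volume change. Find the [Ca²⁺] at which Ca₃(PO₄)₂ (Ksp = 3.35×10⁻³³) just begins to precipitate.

Precipitation of each salt begins when its ion product equals Ksp.
Ca₃(PO₄)₂(s) ⇌ 3 Ca²⁺(aq) + 2 PO₄³⁻(aq)
Ksp = [Ca²⁺]^3[PO₄³⁻]^2 = [Ca²⁺]^3(0.308)^2
[Ca²⁺]^3 = 3.35×10⁻³³ / (0.308)^2 = 3.53×10⁻³²
[Ca²⁺] = 3.28×10⁻¹¹ mol/L

3.28×10⁻¹¹ M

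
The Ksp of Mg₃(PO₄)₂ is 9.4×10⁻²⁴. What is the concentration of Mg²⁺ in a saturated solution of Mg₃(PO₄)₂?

Mg₃(PO₄)₂(s) ⇌ 3 Mg²⁺(aq) + 2 PO₄³⁻(aq)
Call the molar solubility s, so that [Mg²⁺] = 3s and [PO₄³⁻] = 2s.
Ksp = [Mg²⁺]^3[PO₄³⁻]^2 = (3s)^3 · (2s)^2 = 108s^5 = 9.4×10⁻²⁴
s = 9.7×10⁻⁶ M
[Mg²⁺] = 3s = 2.9×10⁻⁵ M

2.9×10⁻⁵ M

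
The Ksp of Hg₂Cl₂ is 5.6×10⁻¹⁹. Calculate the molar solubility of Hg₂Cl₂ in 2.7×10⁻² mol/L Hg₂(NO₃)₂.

Hg₂Cl₂(s) ⇌ Hg₂²⁺(aq) + 2 Cl⁻(aq)
The solution already contains Hg₂²⁺ at 2.7×10⁻² mol/L. Let s be the molar solubility of Hg₂Cl₂.
[Hg₂²⁺] ≈ 2.7×10⁻² mol/L (common ion dominates); [Cl⁻] = 2s.
Ksp = [Hg₂²⁺][Cl⁻]^2 = (2.7×10⁻²)(2s)^2
(2s)^2 = 5.6×10⁻¹⁹ / (2.7×10⁻²) = 2.1×10⁻¹⁷
s = 2.3×10⁻⁹ mol/L

2.3×10⁻⁹ M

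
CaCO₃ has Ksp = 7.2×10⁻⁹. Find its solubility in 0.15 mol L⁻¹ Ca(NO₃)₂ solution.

CaCO₃(s) ⇌ Ca²⁺(aq) + CO₃²⁻(aq)
Ca²⁺ is already present at 0.15 mol L⁻¹. If s mol/L of CaCO₃ dissolves, [CO₃²⁻] = s while [Ca²⁺] ≈ 0.15 mol L⁻¹.
Ksp = [Ca²⁺][CO₃²⁻] = (0.15)s
s = 7.2×10⁻⁹ / (0.15) = 4.8×10⁻⁸
s = 4.8×10⁻⁸ mol L⁻¹

4.8×10⁻⁸ M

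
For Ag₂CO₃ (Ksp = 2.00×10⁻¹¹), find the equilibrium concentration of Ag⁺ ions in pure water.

3.42×10⁻⁴ M

Ag₂CO₃(s) ⇌ 2 Ag⁺(aq) + CO₃²⁻(aq)
Let s be the molar solubility. Then [Ag⁺] = 2s and [CO₃²⁻] = s.
Ksp = [Ag⁺]^2[CO₃²⁻] = (2s)^2 · s = 4s^3 = 2.00×10⁻¹¹
s = 1.71×10⁻⁴ mol L⁻¹
[Ag⁺] = 2s = 3.42×10⁻⁴ mol L⁻¹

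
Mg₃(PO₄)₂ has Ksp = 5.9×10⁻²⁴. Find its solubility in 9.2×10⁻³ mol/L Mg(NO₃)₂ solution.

1.4×10⁻⁹ M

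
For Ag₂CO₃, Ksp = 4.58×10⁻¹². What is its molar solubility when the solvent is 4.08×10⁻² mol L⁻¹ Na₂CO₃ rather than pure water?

Ag₂CO₃(s) ⇌ 2 Ag⁺(aq) + CO₃²⁻(aq)
The solution already contains CO₃²⁻ at 4.08×10⁻² mol L⁻¹. Let s be the molar solubility of Ag₂CO₃.
[CO₃²⁻] ≈ 4.08×10⁻² mol L⁻¹ (common ion dominates); [Ag⁺] = 2s.
Ksp = [Ag⁺]^2[CO₃²⁻] = (2s)^2(4.08×10⁻²)
(2s)^2 = 4.58×10⁻¹² / (4.08×10⁻²) = 1.12×10⁻¹⁰
s = 5.30×10⁻⁶ mol L⁻¹

5.30×10⁻⁶ M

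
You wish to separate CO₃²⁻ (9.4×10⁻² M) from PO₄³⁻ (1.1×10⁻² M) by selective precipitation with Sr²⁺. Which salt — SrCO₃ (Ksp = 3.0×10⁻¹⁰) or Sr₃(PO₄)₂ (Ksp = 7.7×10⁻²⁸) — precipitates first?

Each salt precipitates once Q = Ksp for that salt.
For SrCO₃: [Sr²⁺] = (Ksp/[CO₃²⁻]) = 3.2×10⁻⁹ M
For Sr₃(PO₄)₂: [Sr²⁺] = (Ksp/[PO₄³⁻]^2)^(1/3) = 1.9×10⁻⁸ M
SrCO₃ requires the lower [Sr²⁺], so it precipitates first.

SrCO₃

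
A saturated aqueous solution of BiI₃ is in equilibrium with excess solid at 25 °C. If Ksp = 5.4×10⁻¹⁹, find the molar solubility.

1.2×10⁻⁵ M

BiI₃(s) ⇌ Bi³⁺(aq) + 3 I⁻(aq)
If s mol/L of BiI₃ dissolves, [Bi³⁺] = s and [I⁻] = 3s.
Ksp = [Bi³⁺][I⁻]^3 = s · (3s)^3 = 27s^4
27s^4 = 5.4×10⁻¹⁹  ⇒  s^4 = 2.0×10⁻²⁰
s = 1.2×10⁻⁵ M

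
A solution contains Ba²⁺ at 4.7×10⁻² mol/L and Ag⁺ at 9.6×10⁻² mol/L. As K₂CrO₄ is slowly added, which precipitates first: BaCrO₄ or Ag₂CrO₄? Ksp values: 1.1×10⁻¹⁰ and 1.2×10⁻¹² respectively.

Ag₂CrO₄

Precipitation begins when Q = Ksp.
For BaCrO₄: [CrO₄²⁻] = (Ksp/[Ba²⁺]) = 2.3×10⁻⁹ mol/L
For Ag₂CrO₄: [CrO₄²⁻] = (Ksp/[Ag⁺]^2) = 1.3×10⁻¹⁰ mol/L
Since Ag₂CrO₄ needs less CrO₄²⁻ to reach saturation, it precipitates first.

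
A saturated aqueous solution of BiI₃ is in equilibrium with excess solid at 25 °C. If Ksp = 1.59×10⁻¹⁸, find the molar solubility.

BiI₃(s) ⇌ Bi³⁺(aq) + 3 I⁻(aq)
With molar solubility s: [Bi³⁺] = s, [I⁻] = 3s.
Ksp = [Bi³⁺][I⁻]^3 = s · (3s)^3 = 27s^4
27s^4 = 1.59×10⁻¹⁸  ⇒  s^4 = 5.89×10⁻²⁰
Taking the 4th root, s = 1.56×10⁻⁵ mol/L.

1.56×10⁻⁵ M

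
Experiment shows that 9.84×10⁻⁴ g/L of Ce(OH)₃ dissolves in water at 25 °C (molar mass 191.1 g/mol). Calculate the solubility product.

Molar solubility s = (9.84×10⁻⁴ g/L) / (191.1 g/mol) = 5.1491×10⁻⁶ mol/L
Ce(OH)₃(s) ⇌ Ce³⁺(aq) + 3 OH⁻(aq)
Call the molar solubility s, so that [Ce³⁺] = s and [OH⁻] = 3s.
Ksp = [Ce³⁺][OH⁻]^3 = s · (3s)^3 = 27s^4
Ksp = 27 × (5.1491×10⁻⁶)^4 = 1.90×10⁻²⁰

Ksp = 1.90×10⁻²⁰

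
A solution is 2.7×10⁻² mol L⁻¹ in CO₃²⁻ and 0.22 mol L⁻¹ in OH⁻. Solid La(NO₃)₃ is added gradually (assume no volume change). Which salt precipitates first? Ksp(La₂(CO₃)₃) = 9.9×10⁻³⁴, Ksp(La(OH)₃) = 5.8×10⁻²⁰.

La(OH)₃

The threshold for precipitation is Q = Ksp.
For La₂(CO₃)₃: [La³⁺] = (Ksp/[CO₃²⁻]^3)^(1/2) = 7.1×10⁻¹⁵ mol L⁻¹
For La(OH)₃: [La³⁺] = (Ksp/[OH⁻]^3) = 5.4×10⁻¹⁸ mol L⁻¹
La(OH)₃ requires the lower [La³⁺], so it precipitates first.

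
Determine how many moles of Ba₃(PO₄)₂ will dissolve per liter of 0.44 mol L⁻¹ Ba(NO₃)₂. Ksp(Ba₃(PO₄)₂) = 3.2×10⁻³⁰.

3.1×10⁻¹⁵ M

Ba₃(PO₄)₂(s) ⇌ 3 Ba²⁺(aq) + 2 PO₄³⁻(aq)
Let s be the solubility of Ba₃(PO₄)₂ here. The common ion gives [Ba²⁺] ≈ 0.44 mol L⁻¹, and [PO₄³⁻] = 2s.
Ksp = [Ba²⁺]^3[PO₄³⁻]^2 = (0.44)^3(2s)^2
(2s)^2 = 3.2×10⁻³⁰ / (0.44)^3 = 3.8×10⁻²⁹
s = 3.1×10⁻¹⁵ mol L⁻¹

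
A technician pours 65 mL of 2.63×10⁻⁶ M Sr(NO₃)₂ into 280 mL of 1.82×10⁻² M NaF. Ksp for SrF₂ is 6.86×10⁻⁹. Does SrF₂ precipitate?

The combined volume is 345 mL.
[Sr²⁺] = (2.63×10⁻⁶)(65)/345 = 4.96×10⁻⁷ M
[F⁻] = (1.82×10⁻²)(280)/345 = 1.48×10⁻² M
Q = [Sr²⁺][F⁻]^2 = 1.08×10⁻¹⁰
Q < Ksp (1.08×10⁻¹⁰ vs 6.86×10⁻⁹); the solution remains unsaturated and no precipitate forms.

No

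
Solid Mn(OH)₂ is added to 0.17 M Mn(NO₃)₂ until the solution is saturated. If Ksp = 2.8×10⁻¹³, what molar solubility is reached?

6.4×10⁻⁷ M

Mn(OH)₂(s) ⇌ Mn²⁺(aq) + 2 OH⁻(aq)
Mn²⁺ is already present at 0.17 M. If s mol/L of Mn(OH)₂ dissolves, [OH⁻] = 2s while [Mn²⁺] ≈ 0.17 M.
Ksp = [Mn²⁺][OH⁻]^2 = (0.17)(2s)^2
(2s)^2 = 2.8×10⁻¹³ / (0.17) = 1.6×10⁻¹²
s = 6.4×10⁻⁷ M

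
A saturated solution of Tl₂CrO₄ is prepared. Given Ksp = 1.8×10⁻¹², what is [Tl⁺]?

Tl₂CrO₄(s) ⇌ 2 Tl⁺(aq) + CrO₄²⁻(aq)
With molar solubility s: [Tl⁺] = 2s, [CrO₄²⁻] = s.
Ksp = [Tl⁺]^2[CrO₄²⁻] = (2s)^2 · s = 4s^3 = 1.8×10⁻¹²
s = 7.7×10⁻⁵ mol/L
[Tl⁺] = 2s = 1.5×10⁻⁴ mol/L

1.5×10⁻⁴ M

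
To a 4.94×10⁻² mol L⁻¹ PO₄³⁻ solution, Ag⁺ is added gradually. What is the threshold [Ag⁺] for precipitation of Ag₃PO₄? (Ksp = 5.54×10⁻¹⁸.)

4.82×10⁻⁶ M

Each salt precipitates once Q = Ksp for that salt.
Ag₃PO₄(s) ⇌ 3 Ag⁺(aq) + PO₄³⁻(aq)
Ksp = [Ag⁺]^3[PO₄³⁻] = [Ag⁺]^3(4.94×10⁻²)
[Ag⁺]^3 = 5.54×10⁻¹⁸ / (4.94×10⁻²) = 1.12×10⁻¹⁶
[Ag⁺] = 4.82×10⁻⁶ mol L⁻¹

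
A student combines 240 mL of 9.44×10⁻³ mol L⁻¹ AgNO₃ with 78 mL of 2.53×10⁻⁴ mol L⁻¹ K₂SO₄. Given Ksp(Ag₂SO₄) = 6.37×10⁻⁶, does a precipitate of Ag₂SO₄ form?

No

The combined volume is 318 mL.
[Ag⁺] = (9.44×10⁻³)(240)/318 = 7.12×10⁻³ mol L⁻¹
[SO₄²⁻] = (2.53×10⁻⁴)(78)/318 = 6.21×10⁻⁵ mol L⁻¹
Q = [Ag⁺]^2[SO₄²⁻] = 3.15×10⁻⁹
Since Q (3.15×10⁻⁹) is less than Ksp (6.37×10⁻⁶), no Ag₂SO₄ precipitates.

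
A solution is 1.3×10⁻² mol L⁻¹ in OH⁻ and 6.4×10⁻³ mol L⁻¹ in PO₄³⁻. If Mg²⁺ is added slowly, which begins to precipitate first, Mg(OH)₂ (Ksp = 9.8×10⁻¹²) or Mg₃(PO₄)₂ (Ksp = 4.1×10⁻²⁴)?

Mg(OH)₂

Each salt precipitates once Q = Ksp for that salt.
For Mg(OH)₂: [Mg²⁺] = (Ksp/[OH⁻]^2) = 5.8×10⁻⁸ mol L⁻¹
For Mg₃(PO₄)₂: [Mg²⁺] = (Ksp/[PO₄³⁻]^2)^(1/3) = 4.6×10⁻⁷ mol L⁻¹
Since Mg(OH)₂ needs less Mg²⁺ to reach saturation, it precipitates first.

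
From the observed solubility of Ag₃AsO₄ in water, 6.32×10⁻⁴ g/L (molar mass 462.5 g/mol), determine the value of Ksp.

Molar solubility s = (6.32×10⁻⁴ g/L) / (462.5 g/mol) = 1.3665×10⁻⁶ mol/L
Ag₃AsO₄(s) ⇌ 3 Ag⁺(aq) + AsO₄³⁻(aq)
If s mol/L of Ag₃AsO₄ dissolves, [Ag⁺] = 3s and [AsO₄³⁻] = s.
Ksp = [Ag⁺]^3[AsO₄³⁻] = (3s)^3 · s = 27s^4
Ksp = 27 × (1.3665×10⁻⁶)^4 = 9.41×10⁻²³

Ksp = 9.41×10⁻²³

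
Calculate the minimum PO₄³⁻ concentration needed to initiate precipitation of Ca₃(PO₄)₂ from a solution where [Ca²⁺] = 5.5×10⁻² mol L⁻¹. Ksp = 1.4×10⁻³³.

2.9×10⁻¹⁵ M

Precipitation begins when Q = Ksp.
Ca₃(PO₄)₂(s) ⇌ 3 Ca²⁺(aq) + 2 PO₄³⁻(aq)
Ksp = [Ca²⁺]^3[PO₄³⁻]^2 = [PO₄³⁻]^2(5.5×10⁻²)^3
[PO₄³⁻]^2 = 1.4×10⁻³³ / (5.5×10⁻²)^3 = 8.4×10⁻³⁰
[PO₄³⁻] = 2.9×10⁻¹⁵ mol L⁻¹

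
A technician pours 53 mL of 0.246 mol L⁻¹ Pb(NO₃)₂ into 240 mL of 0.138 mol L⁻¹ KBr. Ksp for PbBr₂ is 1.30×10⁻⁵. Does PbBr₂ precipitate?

Yes

After mixing, V = 53 mL + 240 mL = 293 mL.
[Pb²⁺] = (0.246)(53)/293 = 4.45×10⁻² mol L⁻¹
[Br⁻] = (0.138)(240)/293 = 0.113 mol L⁻¹
Q = [Pb²⁺][Br⁻]^2 = 5.69×10⁻⁴
Since Q (5.69×10⁻⁴) exceeds Ksp (1.30×10⁻⁵), PbBr₂ will precipitate.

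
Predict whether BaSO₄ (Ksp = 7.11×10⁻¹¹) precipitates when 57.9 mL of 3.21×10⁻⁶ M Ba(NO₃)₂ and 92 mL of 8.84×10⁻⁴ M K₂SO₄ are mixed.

After mixing, V = 57.9 mL + 92 mL = 149.9 mL.
[Ba²⁺] = (3.21×10⁻⁶)(57.9)/149.9 = 1.24×10⁻⁶ M
[SO₄²⁻] = (8.84×10⁻⁴)(92)/149.9 = 5.43×10⁻⁴ M
Q = [Ba²⁺][SO₄²⁻] = 6.73×10⁻¹⁰
Since Q (6.73×10⁻¹⁰) exceeds Ksp (7.11×10⁻¹¹), BaSO₄ will precipitate.

Yes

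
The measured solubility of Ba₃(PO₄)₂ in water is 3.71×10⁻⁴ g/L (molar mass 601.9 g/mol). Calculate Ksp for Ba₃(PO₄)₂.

Ksp = 9.61×10⁻³⁰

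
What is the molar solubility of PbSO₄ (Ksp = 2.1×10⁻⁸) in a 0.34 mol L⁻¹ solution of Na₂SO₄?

PbSO₄(s) ⇌ Pb²⁺(aq) + SO₄²⁻(aq)
The solution already contains SO₄²⁻ at 0.34 mol L⁻¹. Let s be the molar solubility of PbSO₄.
[SO₄²⁻] ≈ 0.34 mol L⁻¹ (common ion dominates); [Pb²⁺] = s.
Ksp = [Pb²⁺][SO₄²⁻] = s(0.34)
s = 2.1×10⁻⁸ / (0.34) = 6.2×10⁻⁸
s = 6.2×10⁻⁸ mol L⁻¹

6.2×10⁻⁸ M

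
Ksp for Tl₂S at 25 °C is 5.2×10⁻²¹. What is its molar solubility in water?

1.1×10⁻⁷ M

Tl₂S(s) ⇌ 2 Tl⁺(aq) + S²⁻(aq)
For each mole of Tl₂S that dissolves per liter, [Tl⁺] = 2s and [S²⁻] = s; let s denote this solubility.
Ksp = [Tl⁺]^2[S²⁻] = (2s)^2 · s = 4s^3
4s^3 = 5.2×10⁻²¹  ⇒  s^3 = 1.3×10⁻²¹
s = 1.1×10⁻⁷ M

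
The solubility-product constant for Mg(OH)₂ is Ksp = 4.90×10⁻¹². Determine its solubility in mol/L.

1.07×10⁻⁴ M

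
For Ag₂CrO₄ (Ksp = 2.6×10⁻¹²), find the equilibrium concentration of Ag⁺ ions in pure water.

1.7×10⁻⁴ M

Ag₂CrO₄(s) ⇌ 2 Ag⁺(aq) + CrO₄²⁻(aq)
For each mole of Ag₂CrO₄ that dissolves per liter, [Ag⁺] = 2s and [CrO₄²⁻] = s; let s denote this solubility.
Ksp = [Ag⁺]^2[CrO₄²⁻] = (2s)^2 · s = 4s^3 = 2.6×10⁻¹²
s = 8.7×10⁻⁵ mol/L
[Ag⁺] = 2s = 1.7×10⁻⁴ mol/L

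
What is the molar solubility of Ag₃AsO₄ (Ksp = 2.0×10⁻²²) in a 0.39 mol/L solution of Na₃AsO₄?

2.7×10⁻⁸ M

Ag₃AsO₄(s) ⇌ 3 Ag⁺(aq) + AsO₄³⁻(aq)
With AsO₄³⁻ already at 0.39 mol/L and s small, take [AsO₄³⁻] ≈ 0.39 mol/L and [Ag⁺] = 3s.
Ksp = [Ag⁺]^3[AsO₄³⁻] = (3s)^3(0.39)
(3s)^3 = 2.0×10⁻²² / (0.39) = 5.1×10⁻²²
s = 2.7×10⁻⁸ mol/L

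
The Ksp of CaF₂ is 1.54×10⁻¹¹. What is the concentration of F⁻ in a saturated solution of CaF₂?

CaF₂(s) ⇌ Ca²⁺(aq) + 2 F⁻(aq)
If s mol/L of CaF₂ dissolves, [Ca²⁺] = s and [F⁻] = 2s.
Ksp = [Ca²⁺][F⁻]^2 = s · (2s)^2 = 4s^3 = 1.54×10⁻¹¹
s = 1.57×10⁻⁴ mol L⁻¹
[F⁻] = 2s = 3.13×10⁻⁴ mol L⁻¹

3.13×10⁻⁴ M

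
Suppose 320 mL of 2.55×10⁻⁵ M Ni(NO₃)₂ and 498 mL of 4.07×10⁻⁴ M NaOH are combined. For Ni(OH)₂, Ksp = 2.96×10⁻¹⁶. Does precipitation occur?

Yes

After mixing, V = 320 mL + 498 mL = 818 mL.
[Ni²⁺] = (2.55×10⁻⁵)(320)/818 = 9.98×10⁻⁶ M
[OH⁻] = (4.07×10⁻⁴)(498)/818 = 2.48×10⁻⁴ M
Q = [Ni²⁺][OH⁻]^2 = 6.12×10⁻¹³
Because Q > Ksp (6.12×10⁻¹³ vs 2.96×10⁻¹⁶), a precipitate of Ni(OH)₂ forms.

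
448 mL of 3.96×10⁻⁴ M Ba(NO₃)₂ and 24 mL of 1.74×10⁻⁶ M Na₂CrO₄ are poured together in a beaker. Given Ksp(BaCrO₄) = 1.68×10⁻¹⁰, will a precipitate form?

No

Total volume after mixing = 448 + 24 = 472 mL.
[Ba²⁺] = (3.96×10⁻⁴)(448)/472 = 3.76×10⁻⁴ M
[CrO₄²⁻] = (1.74×10⁻⁶)(24)/472 = 8.85×10⁻⁸ M
Q = [Ba²⁺][CrO₄²⁻] = 3.33×10⁻¹¹
Since Q (3.33×10⁻¹¹) is less than Ksp (1.68×10⁻¹⁰), no BaCrO₄ precipitates.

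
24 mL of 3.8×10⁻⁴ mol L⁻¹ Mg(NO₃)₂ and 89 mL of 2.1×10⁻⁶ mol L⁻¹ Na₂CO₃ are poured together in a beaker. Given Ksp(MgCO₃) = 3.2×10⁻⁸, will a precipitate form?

After mixing, V = 24 mL + 89 mL = 113 mL.
[Mg²⁺] = (3.8×10⁻⁴)(24)/113 = 8.1×10⁻⁵ mol L⁻¹
[CO₃²⁻] = (2.1×10⁻⁶)(89)/113 = 1.7×10⁻⁶ mol L⁻¹
Q = [Mg²⁺][CO₃²⁻] = 1.3×10⁻¹⁰
Q = 1.3×10⁻¹⁰ < Ksp = 3.2×10⁻⁸, so the solution is unsaturated and no precipitate forms.

No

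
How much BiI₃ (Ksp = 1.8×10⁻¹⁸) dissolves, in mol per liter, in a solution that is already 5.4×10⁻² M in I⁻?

1.1×10⁻¹⁴ M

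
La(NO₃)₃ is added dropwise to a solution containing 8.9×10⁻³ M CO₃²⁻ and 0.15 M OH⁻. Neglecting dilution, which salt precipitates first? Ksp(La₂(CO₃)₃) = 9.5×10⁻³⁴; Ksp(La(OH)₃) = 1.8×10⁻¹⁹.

La(OH)₃

Precipitation of each salt begins when its ion product equals Ksp.
For La₂(CO₃)₃: [La³⁺] = (Ksp/[CO₃²⁻]^3)^(1/2) = 3.7×10⁻¹⁴ M
For La(OH)₃: [La³⁺] = (Ksp/[OH⁻]^3) = 5.3×10⁻¹⁷ M
La(OH)₃ requires the lower [La³⁺], so it precipitates first.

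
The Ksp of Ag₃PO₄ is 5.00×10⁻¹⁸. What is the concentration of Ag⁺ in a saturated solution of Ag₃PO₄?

6.22×10⁻⁵ M

Ag₃PO₄(s) ⇌ 3 Ag⁺(aq) + PO₄³⁻(aq)
For each mole of Ag₃PO₄ that dissolves per liter, [Ag⁺] = 3s and [PO₄³⁻] = s; let s denote this solubility.
Ksp = [Ag⁺]^3[PO₄³⁻] = (3s)^3 · s = 27s^4 = 5.00×10⁻¹⁸
s = 2.07×10⁻⁵ M
[Ag⁺] = 3s = 6.22×10⁻⁵ M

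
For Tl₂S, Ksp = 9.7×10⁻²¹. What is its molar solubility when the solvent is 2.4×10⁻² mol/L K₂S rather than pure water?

3.2×10⁻¹⁰ M

Tl₂S(s) ⇌ 2 Tl⁺(aq) + S²⁻(aq)
The solution already contains S²⁻ at 2.4×10⁻² mol/L. Let s be the molar solubility of Tl₂S.
[S²⁻] ≈ 2.4×10⁻² mol/L (common ion dominates); [Tl⁺] = 2s.
Ksp = [Tl⁺]^2[S²⁻] = (2s)^2(2.4×10⁻²)
(2s)^2 = 9.7×10⁻²¹ / (2.4×10⁻²) = 4.0×10⁻¹⁹
s = 3.2×10⁻¹⁰ mol/L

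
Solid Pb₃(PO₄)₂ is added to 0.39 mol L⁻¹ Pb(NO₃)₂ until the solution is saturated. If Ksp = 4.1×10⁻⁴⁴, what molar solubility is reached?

Pb₃(PO₄)₂(s) ⇌ 3 Pb²⁺(aq) + 2 PO₄³⁻(aq)
Pb²⁺ is already present at 0.39 mol L⁻¹. If s mol/L of Pb₃(PO₄)₂ dissolves, [PO₄³⁻] = 2s while [Pb²⁺] ≈ 0.39 mol L⁻¹.
Ksp = [Pb²⁺]^3[PO₄³⁻]^2 = (0.39)^3(2s)^2
(2s)^2 = 4.1×10⁻⁴⁴ / (0.39)^3 = 6.9×10⁻⁴³
s = 4.2×10⁻²² mol L⁻¹

4.2×10⁻²² M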